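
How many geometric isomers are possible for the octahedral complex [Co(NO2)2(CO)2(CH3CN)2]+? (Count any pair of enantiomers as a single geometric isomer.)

The six octahedral sites form three mutually perpendicular trans pairs.
Systematic placement gives 5 geometric isomers: NO2 trans, CO trans, CH3CN trans; NO2 cis, CO cis, CH3CN trans; NO2 trans, CO cis, CH3CN cis; NO2 cis, CO cis, CH3CN cis (chiral); NO2 cis, CO trans, CH3CN cis.

5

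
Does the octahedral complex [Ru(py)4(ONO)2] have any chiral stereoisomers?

no

An octahedron has six vertices in three trans pairs; every non-trans pair is cis.
Working through the distinct placements yields 2 geometric isomers: ONO trans; ONO cis.
Each arrangement has an internal mirror plane or centre of symmetry, so none is chiral.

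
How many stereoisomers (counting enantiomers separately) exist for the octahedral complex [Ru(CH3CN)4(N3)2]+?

2

An octahedron has six vertices in three trans pairs; every non-trans pair is cis.
The distinct arrangements are (2 in all): N3 trans; N3 cis.
Each arrangement has an internal mirror plane or centre of symmetry, so none is chiral.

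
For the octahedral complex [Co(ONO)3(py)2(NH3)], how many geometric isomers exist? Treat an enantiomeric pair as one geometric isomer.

In an octahedral complex each vertex has one trans partner and four cis neighbours.
The distinct arrangements are (3 in all): ONO mer, py trans; ONO fac, py cis; ONO mer, py cis.

3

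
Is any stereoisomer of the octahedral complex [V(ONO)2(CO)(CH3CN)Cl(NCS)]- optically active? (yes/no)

yes

The six octahedral sites form three mutually perpendicular trans pairs.
Placing the ligands in turn and identifying arrangements related by rotation or reflection leaves 9 distinct geometric isomers.
Of these, 6 lack any improper symmetry element and so occur as enantiomeric pairs, giving 9 + 6 = 15 stereoisomers in total.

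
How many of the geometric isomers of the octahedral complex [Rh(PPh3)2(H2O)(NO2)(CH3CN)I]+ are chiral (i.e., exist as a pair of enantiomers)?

6

An octahedron has six vertices in three trans pairs; every non-trans pair is cis.
Placing the ligands in turn and identifying arrangements related by rotation or reflection leaves 9 distinct geometric isomers.
Of these, 6 lack any improper symmetry element and so occur as enantiomeric pairs, giving 9 + 6 = 15 stereoisomers in total.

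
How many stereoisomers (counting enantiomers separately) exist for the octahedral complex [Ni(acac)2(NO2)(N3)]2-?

3

The six octahedral sites form three mutually perpendicular trans pairs.
Each acac is bidentate and must span two cis positions.
The distinct arrangements are (2 in all): NO2 and N3 mutually trans; NO2 and N3 mutually cis (chiral).
One of these lacks any improper symmetry element and so occurs as an enantiomeric pair, giving 2 + 1 = 3 stereoisomers in total.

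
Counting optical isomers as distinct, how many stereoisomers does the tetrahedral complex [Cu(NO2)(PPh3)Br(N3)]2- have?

2

Only one geometric arrangement is possible; it has no improper symmetry element, so it exists as a pair of enantiomers (2 stereoisomers).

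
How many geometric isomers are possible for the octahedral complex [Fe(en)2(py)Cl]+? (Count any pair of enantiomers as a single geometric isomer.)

An octahedron has six vertices in three trans pairs; every non-trans pair is cis.
Each en is bidentate and must span two cis positions.
There are 2 geometric isomers: py and Cl mutually cis (chiral); py and Cl mutually trans.

2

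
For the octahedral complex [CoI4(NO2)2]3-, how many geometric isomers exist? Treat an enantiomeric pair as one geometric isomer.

2

The distinct arrangements are (2 in all): NO2 trans; NO2 cis.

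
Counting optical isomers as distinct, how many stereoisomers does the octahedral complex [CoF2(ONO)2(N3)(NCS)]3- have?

8

An octahedron has six vertices in three trans pairs; every non-trans pair is cis.
The distinct arrangements are (6 in all): F trans, ONO trans; F trans, ONO cis; F cis, ONO trans; F cis, ONO cis (3 arrangements, 2 chiral).
Of these, 2 lack any improper symmetry element and so occur as enantiomeric pairs, giving 6 + 2 = 8 stereoisomers in total.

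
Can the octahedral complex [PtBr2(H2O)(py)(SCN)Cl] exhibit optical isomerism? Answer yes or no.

An octahedron has six vertices in three trans pairs; every non-trans pair is cis.
Exhaustive case analysis gives 9 geometric isomers.
Of these, 6 lack any improper symmetry element and so occur as enantiomeric pairs, giving 9 + 6 = 15 stereoisomers in total.

yes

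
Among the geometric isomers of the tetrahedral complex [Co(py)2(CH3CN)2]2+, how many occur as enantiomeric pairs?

0

Only one geometric arrangement is possible.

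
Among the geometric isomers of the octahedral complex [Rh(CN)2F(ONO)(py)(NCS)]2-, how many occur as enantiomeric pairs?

In an octahedral complex each vertex has one trans partner and four cis neighbours.
Placing the ligands in turn and identifying arrangements related by rotation or reflection leaves 9 distinct geometric isomers.
Of these, 6 lack any improper symmetry element and so occur as enantiomeric pairs, giving 9 + 6 = 15 stereoisomers in total.

6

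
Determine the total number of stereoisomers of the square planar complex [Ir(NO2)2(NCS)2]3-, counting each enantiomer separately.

2

A square has two trans pairs of vertices; adjacent vertices are cis.
The distinct arrangements are (2 in all): NO2 cis; NO2 trans.
Each arrangement has an internal mirror plane or centre of symmetry, so none is chiral.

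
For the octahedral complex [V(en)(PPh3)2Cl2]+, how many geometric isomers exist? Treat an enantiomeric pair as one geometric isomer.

Each en is bidentate and must span two cis positions.
Working through the distinct placements yields 3 geometric isomers: PPh3 cis, Cl trans; PPh3 cis, Cl cis (chiral); PPh3 trans, Cl cis.

3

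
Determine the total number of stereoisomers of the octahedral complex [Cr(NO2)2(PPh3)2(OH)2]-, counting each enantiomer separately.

6

The six octahedral sites form three mutually perpendicular trans pairs.
Working through the distinct placements yields 5 geometric isomers: NO2 trans, PPh3 trans, OH trans; NO2 trans, PPh3 cis, OH cis; NO2 cis, PPh3 trans, OH cis; NO2 cis, PPh3 cis, OH cis (chiral); NO2 cis, PPh3 cis, OH trans.
One of these lacks any improper symmetry element and so occurs as an enantiomeric pair, giving 5 + 1 = 6 stereoisomers in total.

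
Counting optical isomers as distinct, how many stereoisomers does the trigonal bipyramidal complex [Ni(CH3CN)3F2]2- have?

3

Working through the distinct placements yields 3 geometric isomers: F both equatorial; F one axial, one equatorial; F both axial.
Each arrangement has an internal mirror plane or centre of symmetry, so none is chiral.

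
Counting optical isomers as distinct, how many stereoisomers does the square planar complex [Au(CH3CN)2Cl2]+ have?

A square has two trans pairs of vertices; adjacent vertices are cis.
Working through the distinct placements yields 2 geometric isomers: CH3CN cis; CH3CN trans.
Each arrangement has an internal mirror plane or centre of symmetry, so none is chiral.

2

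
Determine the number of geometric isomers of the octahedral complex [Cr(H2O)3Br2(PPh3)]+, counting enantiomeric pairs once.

3

Systematic placement gives 3 geometric isomers: H2O mer, Br trans; H2O fac, Br cis; H2O mer, Br cis.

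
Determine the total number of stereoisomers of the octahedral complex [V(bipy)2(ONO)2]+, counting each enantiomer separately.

3

An octahedron has six vertices in three trans pairs; every non-trans pair is cis.
Each bipy is bidentate and must span two cis positions.
Working through the distinct placements yields 2 geometric isomers: ONO trans; ONO cis (chiral).
One of these lacks any improper symmetry element and so occurs as an enantiomeric pair, giving 2 + 1 = 3 stereoisomers in total.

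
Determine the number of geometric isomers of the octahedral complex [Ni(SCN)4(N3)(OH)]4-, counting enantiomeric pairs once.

Systematic placement gives 2 geometric isomers: N3 and OH mutually trans; N3 and OH mutually cis.

2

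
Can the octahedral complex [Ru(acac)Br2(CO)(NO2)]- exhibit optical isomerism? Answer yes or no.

Each acac is bidentate and must span two cis positions.
Working through the distinct placements yields 4 geometric isomers: Br trans; Br cis (3 arrangements, 2 chiral).
Of these, 2 lack any improper symmetry element and so occur as enantiomeric pairs, giving 4 + 2 = 6 stereoisomers in total.

yes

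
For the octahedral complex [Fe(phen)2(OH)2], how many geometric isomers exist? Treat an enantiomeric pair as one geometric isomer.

2

The six octahedral sites form three mutually perpendicular trans pairs.
Each phen is bidentate and must span two cis positions.
The distinct arrangements are (2 in all): OH trans; OH cis (chiral).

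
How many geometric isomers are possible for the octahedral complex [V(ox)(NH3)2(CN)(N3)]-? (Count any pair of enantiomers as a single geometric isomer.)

4

In an octahedral complex each vertex has one trans partner and four cis neighbours.
Each ox is bidentate and must span two cis positions.
Systematic placement gives 4 geometric isomers: NH3 cis (3 arrangements, 2 chiral); NH3 trans.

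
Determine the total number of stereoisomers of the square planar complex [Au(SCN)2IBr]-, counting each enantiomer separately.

2

Systematic placement gives 2 geometric isomers: SCN cis; SCN trans.
Each arrangement has an internal mirror plane or centre of symmetry, so none is chiral.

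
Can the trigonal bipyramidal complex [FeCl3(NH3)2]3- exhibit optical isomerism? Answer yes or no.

In a trigonal bipyramid the two axial positions differ from the three equatorial ones.
Systematic placement gives 3 geometric isomers: NH3 both equatorial; NH3 one axial, one equatorial; NH3 both axial.
Each arrangement has an internal mirror plane or centre of symmetry, so none is chiral.

no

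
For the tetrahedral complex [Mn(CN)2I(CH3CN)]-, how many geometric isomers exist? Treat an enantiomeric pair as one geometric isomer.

1

Only one geometric arrangement is possible.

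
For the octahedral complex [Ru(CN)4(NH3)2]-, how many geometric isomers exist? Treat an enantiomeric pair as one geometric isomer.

An octahedron has six vertices in three trans pairs; every non-trans pair is cis.
There are 2 geometric isomers: NH3 trans; NH3 cis.

2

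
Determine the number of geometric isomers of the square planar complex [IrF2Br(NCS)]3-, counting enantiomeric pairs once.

2

In a square planar complex each vertex has one trans partner and two cis neighbours.
Working through the distinct placements yields 2 geometric isomers: F cis; F trans.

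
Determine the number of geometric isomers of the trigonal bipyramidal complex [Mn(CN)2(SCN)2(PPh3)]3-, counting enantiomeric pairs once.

5

A trigonal bipyramid has two axial and three equatorial sites, which are chemically inequivalent.
Exhaustive case analysis gives 5 geometric isomers.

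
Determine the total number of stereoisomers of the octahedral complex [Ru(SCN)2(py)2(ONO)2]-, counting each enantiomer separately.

6

The distinct arrangements are (5 in all): SCN trans, py trans, ONO trans; SCN cis, py cis, ONO trans; SCN cis, py trans, ONO cis; SCN cis, py cis, ONO cis (chiral); SCN trans, py cis, ONO cis.
One of these lacks any improper symmetry element and so occurs as an enantiomeric pair, giving 5 + 1 = 6 stereoisomers in total.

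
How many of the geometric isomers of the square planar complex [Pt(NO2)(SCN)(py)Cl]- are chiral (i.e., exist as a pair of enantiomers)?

In a square planar complex each vertex has one trans partner and two cis neighbours.
Working through the distinct placements yields 3 geometric isomers: (Cl/SCN trans, NO2/py trans); (Cl/py trans, NO2/SCN trans); (Cl/NO2 trans, SCN/py trans).
Each arrangement has an internal mirror plane or centre of symmetry, so none is chiral.

0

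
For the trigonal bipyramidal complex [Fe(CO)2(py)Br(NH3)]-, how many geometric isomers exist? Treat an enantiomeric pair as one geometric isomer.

Systematic enumeration (placing each ligand type in turn and discarding arrangements equivalent by rotation or reflection) gives 7 geometric isomers.

7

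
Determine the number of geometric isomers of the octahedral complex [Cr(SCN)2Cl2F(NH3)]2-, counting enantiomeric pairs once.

Working through the distinct placements yields 6 geometric isomers: SCN trans, Cl trans; SCN cis, Cl trans; SCN trans, Cl cis; SCN cis, Cl cis (3 arrangements, 2 chiral).

6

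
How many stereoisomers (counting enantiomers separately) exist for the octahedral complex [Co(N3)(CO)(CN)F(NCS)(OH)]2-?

The six octahedral sites form three mutually perpendicular trans pairs.
Exhaustive case analysis gives 15 geometric isomers.
Of these, 15 lack any improper symmetry element and so occur as enantiomeric pairs, giving 15 + 15 = 30 stereoisomers in total.

30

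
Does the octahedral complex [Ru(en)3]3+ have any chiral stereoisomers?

yes

In an octahedral complex each vertex has one trans partner and four cis neighbours.
Each en is bidentate and must span two cis positions.
Only one geometric arrangement is possible; it has no improper symmetry element, so it exists as a pair of enantiomers (2 stereoisomers).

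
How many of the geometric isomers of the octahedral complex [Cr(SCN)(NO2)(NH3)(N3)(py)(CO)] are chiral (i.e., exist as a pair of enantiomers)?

15

An octahedron has six vertices in three trans pairs; every non-trans pair is cis.
Exhaustive case analysis gives 15 geometric isomers.
Of these, 15 lack any improper symmetry element and so occur as enantiomeric pairs, giving 15 + 15 = 30 stereoisomers in total.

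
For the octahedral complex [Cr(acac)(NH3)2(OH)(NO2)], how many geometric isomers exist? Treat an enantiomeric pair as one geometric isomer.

4

Each acac is bidentate and must span two cis positions.
Working through the distinct placements yields 4 geometric isomers: NH3 trans; NH3 cis (3 arrangements, 2 chiral).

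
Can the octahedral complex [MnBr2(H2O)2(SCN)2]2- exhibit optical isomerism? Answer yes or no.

yes

In an octahedral complex each vertex has one trans partner and four cis neighbours.
Systematic placement gives 5 geometric isomers: Br trans, H2O trans, SCN trans; Br trans, H2O cis, SCN cis; Br cis, H2O cis, SCN trans; Br cis, H2O cis, SCN cis (chiral); Br cis, H2O trans, SCN cis.
One of these lacks any improper symmetry element and so occurs as an enantiomeric pair, giving 5 + 1 = 6 stereoisomers in total.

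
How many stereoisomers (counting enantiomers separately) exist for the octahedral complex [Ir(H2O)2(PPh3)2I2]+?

6

In an octahedral complex each vertex has one trans partner and four cis neighbours.
Working through the distinct placements yields 5 geometric isomers: H2O trans, PPh3 trans, I trans; H2O trans, PPh3 cis, I cis; H2O cis, PPh3 trans, I cis; H2O cis, PPh3 cis, I cis (chiral); H2O cis, PPh3 cis, I trans.
One of these lacks any improper symmetry element and so occurs as an enantiomeric pair, giving 5 + 1 = 6 stereoisomers in total.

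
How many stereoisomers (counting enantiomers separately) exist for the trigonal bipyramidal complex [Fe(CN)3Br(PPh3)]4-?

4

In a trigonal bipyramid the two axial positions differ from the three equatorial ones.
The distinct arrangements are (4 in all): Br axial, PPh3 equatorial; Br axial, PPh3 axial; Br equatorial, PPh3 equatorial; Br equatorial, PPh3 axial.
Each arrangement has an internal mirror plane or centre of symmetry, so none is chiral.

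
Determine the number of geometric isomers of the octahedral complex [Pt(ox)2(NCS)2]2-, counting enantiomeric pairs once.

2

Each ox is bidentate and must span two cis positions.
The distinct arrangements are (2 in all): NCS trans; NCS cis (chiral).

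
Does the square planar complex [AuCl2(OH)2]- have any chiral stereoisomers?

no

In a square planar complex each vertex has one trans partner and two cis neighbours.
The distinct arrangements are (2 in all): Cl cis; Cl trans.
Each arrangement has an internal mirror plane or centre of symmetry, so none is chiral.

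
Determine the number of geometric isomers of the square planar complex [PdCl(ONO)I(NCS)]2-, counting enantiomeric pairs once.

A square has two trans pairs of vertices; adjacent vertices are cis.
Working through the distinct placements yields 3 geometric isomers: (Cl/NCS trans, I/ONO trans); (Cl/ONO trans, I/NCS trans); (Cl/I trans, NCS/ONO trans).

3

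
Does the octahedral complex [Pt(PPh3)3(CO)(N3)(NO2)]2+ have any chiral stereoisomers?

In an octahedral complex each vertex has one trans partner and four cis neighbours.
There are 4 geometric isomers: PPh3 mer (3 arrangements); PPh3 fac (chiral).
One of these lacks any improper symmetry element and so occurs as an enantiomeric pair, giving 4 + 1 = 5 stereoisomers in total.

yes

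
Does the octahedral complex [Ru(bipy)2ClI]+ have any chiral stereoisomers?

The six octahedral sites form three mutually perpendicular trans pairs.
Each bipy is bidentate and must span two cis positions.
The distinct arrangements are (2 in all): Cl and I mutually trans; Cl and I mutually cis (chiral).
One of these lacks any improper symmetry element and so occurs as an enantiomeric pair, giving 2 + 1 = 3 stereoisomers in total.

yes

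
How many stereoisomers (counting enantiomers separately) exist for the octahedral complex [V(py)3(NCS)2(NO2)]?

An octahedron has six vertices in three trans pairs; every non-trans pair is cis.
Working through the distinct placements yields 3 geometric isomers: py mer, NCS trans; py mer, NCS cis; py fac, NCS cis.
Each arrangement has an internal mirror plane or centre of symmetry, so none is chiral.

3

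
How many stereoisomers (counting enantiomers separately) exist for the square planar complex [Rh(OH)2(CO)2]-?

In a square planar complex each vertex has one trans partner and two cis neighbours.
Working through the distinct placements yields 2 geometric isomers: OH cis; OH trans.
Each arrangement has an internal mirror plane or centre of symmetry, so none is chiral.

2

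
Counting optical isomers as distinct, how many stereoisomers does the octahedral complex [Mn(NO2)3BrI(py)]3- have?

5

An octahedron has six vertices in three trans pairs; every non-trans pair is cis.
Working through the distinct placements yields 4 geometric isomers: NO2 mer (3 arrangements); NO2 fac (chiral).
One of these lacks any improper symmetry element and so occurs as an enantiomeric pair, giving 4 + 1 = 5 stereoisomers in total.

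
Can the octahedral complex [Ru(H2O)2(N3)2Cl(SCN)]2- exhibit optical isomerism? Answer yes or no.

The distinct arrangements are (6 in all): H2O cis, N3 cis (3 arrangements, 2 chiral); H2O cis, N3 trans; H2O trans, N3 cis; H2O trans, N3 trans.
Of these, 2 lack any improper symmetry element and so occur as enantiomeric pairs, giving 6 + 2 = 8 stereoisomers in total.

yes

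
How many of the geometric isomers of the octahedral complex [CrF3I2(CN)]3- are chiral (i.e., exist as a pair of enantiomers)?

0

In an octahedral complex each vertex has one trans partner and four cis neighbours.
The distinct arrangements are (3 in all): F mer, I trans; F fac, I cis; F mer, I cis.
Each arrangement has an internal mirror plane or centre of symmetry, so none is chiral.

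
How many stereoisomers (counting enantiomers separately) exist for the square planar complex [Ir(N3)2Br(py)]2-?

2

Systematic placement gives 2 geometric isomers: N3 cis; N3 trans.
Each arrangement has an internal mirror plane or centre of symmetry, so none is chiral.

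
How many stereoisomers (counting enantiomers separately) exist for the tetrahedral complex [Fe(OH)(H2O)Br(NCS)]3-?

2

Only one geometric arrangement is possible; it has no improper symmetry element, so it exists as a pair of enantiomers (2 stereoisomers).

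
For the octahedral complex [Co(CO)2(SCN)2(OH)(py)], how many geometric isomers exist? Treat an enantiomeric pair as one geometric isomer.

6

In an octahedral complex each vertex has one trans partner and four cis neighbours.
The distinct arrangements are (6 in all): CO trans, SCN cis; CO trans, SCN trans; CO cis, SCN cis (3 arrangements, 2 chiral); CO cis, SCN trans.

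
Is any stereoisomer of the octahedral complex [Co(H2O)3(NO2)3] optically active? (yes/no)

no

The six octahedral sites form three mutually perpendicular trans pairs.
There are 2 geometric isomers: H2O mer; H2O fac.
Each arrangement has an internal mirror plane or centre of symmetry, so none is chiral.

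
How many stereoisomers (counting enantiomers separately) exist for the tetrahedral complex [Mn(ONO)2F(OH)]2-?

1

In a tetrahedral complex all four positions are equivalent and every pair of ligands is adjacent — there is no cis/trans distinction.
Only one geometric arrangement is possible.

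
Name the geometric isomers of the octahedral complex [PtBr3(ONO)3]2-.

fac and mer

An octahedron has six vertices in three trans pairs; every non-trans pair is cis.
Systematic placement gives 2 geometric isomers: Br mer; Br fac.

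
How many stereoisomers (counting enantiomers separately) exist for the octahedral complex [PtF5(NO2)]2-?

1

In an octahedral complex each vertex has one trans partner and four cis neighbours.
Only one geometric arrangement is possible.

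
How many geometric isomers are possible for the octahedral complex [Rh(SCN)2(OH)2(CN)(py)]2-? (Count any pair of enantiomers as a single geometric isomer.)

6

An octahedron has six vertices in three trans pairs; every non-trans pair is cis.
Systematic placement gives 6 geometric isomers: SCN cis, OH cis (3 arrangements, 2 chiral); SCN trans, OH cis; SCN cis, OH trans; SCN trans, OH trans.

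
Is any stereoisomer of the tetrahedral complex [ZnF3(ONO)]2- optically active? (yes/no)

no

In a tetrahedral complex all four positions are equivalent and every pair of ligands is adjacent — there is no cis/trans distinction.
Only one geometric arrangement is possible.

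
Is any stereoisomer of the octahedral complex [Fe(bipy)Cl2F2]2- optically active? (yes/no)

An octahedron has six vertices in three trans pairs; every non-trans pair is cis.
Each bipy is bidentate and must span two cis positions.
The distinct arrangements are (3 in all): Cl trans, F cis; Cl cis, F cis (chiral); Cl cis, F trans.
One of these lacks any improper symmetry element and so occurs as an enantiomeric pair, giving 3 + 1 = 4 stereoisomers in total.

yes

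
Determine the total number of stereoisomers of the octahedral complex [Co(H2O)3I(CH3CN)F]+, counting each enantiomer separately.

5

The six octahedral sites form three mutually perpendicular trans pairs.
There are 4 geometric isomers: H2O mer (3 arrangements); H2O fac (chiral).
One of these lacks any improper symmetry element and so occurs as an enantiomeric pair, giving 4 + 1 = 5 stereoisomers in total.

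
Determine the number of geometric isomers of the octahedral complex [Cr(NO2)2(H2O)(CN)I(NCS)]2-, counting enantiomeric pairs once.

An octahedron has six vertices in three trans pairs; every non-trans pair is cis.
Exhaustive case analysis gives 9 geometric isomers.

9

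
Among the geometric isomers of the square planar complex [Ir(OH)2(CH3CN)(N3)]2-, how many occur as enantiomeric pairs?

0

A square has two trans pairs of vertices; adjacent vertices are cis.
There are 2 geometric isomers: OH cis; OH trans.
Each arrangement has an internal mirror plane or centre of symmetry, so none is chiral.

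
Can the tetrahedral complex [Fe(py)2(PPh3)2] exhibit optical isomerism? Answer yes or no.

Only one geometric arrangement is possible.

no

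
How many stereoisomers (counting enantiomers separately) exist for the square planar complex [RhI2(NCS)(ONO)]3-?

A square has two trans pairs of vertices; adjacent vertices are cis.
The distinct arrangements are (2 in all): I cis; I trans.
Each arrangement has an internal mirror plane or centre of symmetry, so none is chiral.

2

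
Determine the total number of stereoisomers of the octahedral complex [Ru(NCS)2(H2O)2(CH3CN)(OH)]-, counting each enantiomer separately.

8

The distinct arrangements are (6 in all): NCS cis, H2O cis (3 arrangements, 2 chiral); NCS trans, H2O cis; NCS cis, H2O trans; NCS trans, H2O trans.
Of these, 2 lack any improper symmetry element and so occur as enantiomeric pairs, giving 6 + 2 = 8 stereoisomers in total.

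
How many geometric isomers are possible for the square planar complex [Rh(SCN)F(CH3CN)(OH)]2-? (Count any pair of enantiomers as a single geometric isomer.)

3

A square has two trans pairs of vertices; adjacent vertices are cis.
Systematic placement gives 3 geometric isomers: (CH3CN/OH trans, F/SCN trans); (CH3CN/SCN trans, F/OH trans); (CH3CN/F trans, OH/SCN trans).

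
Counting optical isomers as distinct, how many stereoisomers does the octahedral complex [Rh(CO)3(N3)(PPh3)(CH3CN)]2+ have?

An octahedron has six vertices in three trans pairs; every non-trans pair is cis.
Systematic placement gives 4 geometric isomers: CO mer (3 arrangements); CO fac (chiral).
One of these lacks any improper symmetry element and so occurs as an enantiomeric pair, giving 4 + 1 = 5 stereoisomers in total.

5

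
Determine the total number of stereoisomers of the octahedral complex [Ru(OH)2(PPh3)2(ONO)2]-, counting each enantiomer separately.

There are 5 geometric isomers: OH trans, PPh3 trans, ONO trans; OH trans, PPh3 cis, ONO cis; OH cis, PPh3 trans, ONO cis; OH cis, PPh3 cis, ONO cis (chiral); OH cis, PPh3 cis, ONO trans.
One of these lacks any improper symmetry element and so occurs as an enantiomeric pair, giving 5 + 1 = 6 stereoisomers in total.

6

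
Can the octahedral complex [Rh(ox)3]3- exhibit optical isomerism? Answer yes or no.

yes

An octahedron has six vertices in three trans pairs; every non-trans pair is cis.
Each ox is bidentate and must span two cis positions.
Only one geometric arrangement is possible; it has no improper symmetry element, so it exists as a pair of enantiomers (2 stereoisomers).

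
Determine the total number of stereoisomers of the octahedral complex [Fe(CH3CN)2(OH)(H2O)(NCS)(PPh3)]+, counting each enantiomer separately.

In an octahedral complex each vertex has one trans partner and four cis neighbours.
Exhaustive case analysis gives 9 geometric isomers.
Of these, 6 lack any improper symmetry element and so occur as enantiomeric pairs, giving 9 + 6 = 15 stereoisomers in total.

15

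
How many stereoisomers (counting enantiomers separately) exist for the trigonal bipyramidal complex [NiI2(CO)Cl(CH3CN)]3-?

In a trigonal bipyramid the two axial positions differ from the three equatorial ones.
Systematic enumeration (placing each ligand type in turn and discarding arrangements equivalent by rotation or reflection) gives 7 geometric isomers.
Of these, 3 lack any improper symmetry element and so occur as enantiomeric pairs, giving 7 + 3 = 10 stereoisomers in total.

10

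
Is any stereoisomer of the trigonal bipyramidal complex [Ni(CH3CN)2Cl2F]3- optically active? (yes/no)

yes

Exhaustive case analysis gives 5 geometric isomers.
One of these lacks any improper symmetry element and so occurs as an enantiomeric pair, giving 5 + 1 = 6 stereoisomers in total.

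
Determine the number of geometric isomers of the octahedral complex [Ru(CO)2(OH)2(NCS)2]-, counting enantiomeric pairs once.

In an octahedral complex each vertex has one trans partner and four cis neighbours.
Systematic placement gives 5 geometric isomers: CO trans, OH trans, NCS trans; CO trans, OH cis, NCS cis; CO cis, OH trans, NCS cis; CO cis, OH cis, NCS cis (chiral); CO cis, OH cis, NCS trans.

5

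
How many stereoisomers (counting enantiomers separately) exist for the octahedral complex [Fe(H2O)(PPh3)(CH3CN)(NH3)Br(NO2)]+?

In an octahedral complex each vertex has one trans partner and four cis neighbours.
Placing the ligands in turn and identifying arrangements related by rotation or reflection leaves 15 distinct geometric isomers.
Of these, 15 lack any improper symmetry element and so occur as enantiomeric pairs, giving 15 + 15 = 30 stereoisomers in total.

30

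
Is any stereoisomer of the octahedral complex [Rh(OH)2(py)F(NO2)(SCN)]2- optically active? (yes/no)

The six octahedral sites form three mutually perpendicular trans pairs.
Exhaustive case analysis gives 9 geometric isomers.
Of these, 6 lack any improper symmetry element and so occur as enantiomeric pairs, giving 9 + 6 = 15 stereoisomers in total.

yes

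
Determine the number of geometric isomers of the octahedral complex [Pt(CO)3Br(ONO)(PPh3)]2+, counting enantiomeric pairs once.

4

There are 4 geometric isomers: CO mer (3 arrangements); CO fac (chiral).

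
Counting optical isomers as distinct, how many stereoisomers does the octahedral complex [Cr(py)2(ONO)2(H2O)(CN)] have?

8

The distinct arrangements are (6 in all): py trans, ONO trans; py cis, ONO cis (3 arrangements, 2 chiral); py trans, ONO cis; py cis, ONO trans.
Of these, 2 lack any improper symmetry element and so occur as enantiomeric pairs, giving 6 + 2 = 8 stereoisomers in total.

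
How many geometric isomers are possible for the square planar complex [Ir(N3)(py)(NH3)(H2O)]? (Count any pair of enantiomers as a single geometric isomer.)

3

In a square planar complex each vertex has one trans partner and two cis neighbours.
The distinct arrangements are (3 in all): (H2O/NH3 trans, N3/py trans); (H2O/py trans, N3/NH3 trans); (H2O/N3 trans, NH3/py trans).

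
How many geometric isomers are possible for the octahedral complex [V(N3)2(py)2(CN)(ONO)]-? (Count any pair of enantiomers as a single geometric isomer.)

6

The six octahedral sites form three mutually perpendicular trans pairs.
Working through the distinct placements yields 6 geometric isomers: N3 cis, py trans; N3 cis, py cis (3 arrangements, 2 chiral); N3 trans, py trans; N3 trans, py cis.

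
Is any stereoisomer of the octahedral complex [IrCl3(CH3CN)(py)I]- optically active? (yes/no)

An octahedron has six vertices in three trans pairs; every non-trans pair is cis.
The distinct arrangements are (4 in all): Cl mer (3 arrangements); Cl fac (chiral).
One of these lacks any improper symmetry element and so occurs as an enantiomeric pair, giving 4 + 1 = 5 stereoisomers in total.

yes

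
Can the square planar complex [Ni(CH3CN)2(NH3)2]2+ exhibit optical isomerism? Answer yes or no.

In a square planar complex each vertex has one trans partner and two cis neighbours.
The distinct arrangements are (2 in all): CH3CN cis; CH3CN trans.
Each arrangement has an internal mirror plane or centre of symmetry, so none is chiral.

no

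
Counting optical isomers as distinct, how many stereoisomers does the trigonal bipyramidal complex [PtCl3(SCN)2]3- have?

A trigonal bipyramid has two axial and three equatorial sites, which are chemically inequivalent.
Working through the distinct placements yields 3 geometric isomers: SCN both equatorial; SCN one axial, one equatorial; SCN both axial.
Each arrangement has an internal mirror plane or centre of symmetry, so none is chiral.

3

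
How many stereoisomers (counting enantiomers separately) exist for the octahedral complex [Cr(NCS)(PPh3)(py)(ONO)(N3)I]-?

30

The six octahedral sites form three mutually perpendicular trans pairs.
Placing the ligands in turn and identifying arrangements related by rotation or reflection leaves 15 distinct geometric isomers.
Of these, 15 lack any improper symmetry element and so occur as enantiomeric pairs, giving 15 + 15 = 30 stereoisomers in total.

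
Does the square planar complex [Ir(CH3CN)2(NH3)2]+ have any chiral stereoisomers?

The distinct arrangements are (2 in all): CH3CN cis; CH3CN trans.
Each arrangement has an internal mirror plane or centre of symmetry, so none is chiral.

no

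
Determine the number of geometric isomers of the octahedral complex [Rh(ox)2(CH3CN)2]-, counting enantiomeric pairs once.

In an octahedral complex each vertex has one trans partner and four cis neighbours.
Each ox is bidentate and must span two cis positions.
Systematic placement gives 2 geometric isomers: CH3CN trans; CH3CN cis (chiral).

2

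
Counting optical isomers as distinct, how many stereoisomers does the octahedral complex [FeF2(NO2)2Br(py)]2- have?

In an octahedral complex each vertex has one trans partner and four cis neighbours.
Systematic placement gives 6 geometric isomers: F cis, NO2 cis (3 arrangements, 2 chiral); F cis, NO2 trans; F trans, NO2 cis; F trans, NO2 trans.
Of these, 2 lack any improper symmetry element and so occur as enantiomeric pairs, giving 6 + 2 = 8 stereoisomers in total.

8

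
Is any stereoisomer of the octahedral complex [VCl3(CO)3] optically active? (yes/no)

An octahedron has six vertices in three trans pairs; every non-trans pair is cis.
There are 2 geometric isomers: Cl mer; Cl fac.
Each arrangement has an internal mirror plane or centre of symmetry, so none is chiral.

no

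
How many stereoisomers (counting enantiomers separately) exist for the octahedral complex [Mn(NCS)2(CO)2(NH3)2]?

The six octahedral sites form three mutually perpendicular trans pairs.
Working through the distinct placements yields 5 geometric isomers: NCS trans, CO trans, NH3 trans; NCS cis, CO trans, NH3 cis; NCS cis, CO cis, NH3 trans; NCS cis, CO cis, NH3 cis (chiral); NCS trans, CO cis, NH3 cis.
One of these lacks any improper symmetry element and so occurs as an enantiomeric pair, giving 5 + 1 = 6 stereoisomers in total.

6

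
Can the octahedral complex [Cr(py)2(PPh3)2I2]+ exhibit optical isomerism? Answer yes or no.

yes

An octahedron has six vertices in three trans pairs; every non-trans pair is cis.
The distinct arrangements are (5 in all): py trans, PPh3 trans, I trans; py cis, PPh3 cis, I trans; py trans, PPh3 cis, I cis; py cis, PPh3 cis, I cis (chiral); py cis, PPh3 trans, I cis.
One of these lacks any improper symmetry element and so occurs as an enantiomeric pair, giving 5 + 1 = 6 stereoisomers in total.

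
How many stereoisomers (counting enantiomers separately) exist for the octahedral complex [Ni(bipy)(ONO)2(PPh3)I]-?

The six octahedral sites form three mutually perpendicular trans pairs.
Each bipy is bidentate and must span two cis positions.
There are 4 geometric isomers: ONO cis (3 arrangements, 2 chiral); ONO trans.
Of these, 2 lack any improper symmetry element and so occur as enantiomeric pairs, giving 4 + 2 = 6 stereoisomers in total.

6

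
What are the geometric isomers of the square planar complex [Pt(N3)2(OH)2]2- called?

In a square planar complex each vertex has one trans partner and two cis neighbours.
The distinct arrangements are (2 in all): N3 cis; N3 trans.

cis and trans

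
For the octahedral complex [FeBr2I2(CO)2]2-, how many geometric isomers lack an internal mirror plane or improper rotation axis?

In an octahedral complex each vertex has one trans partner and four cis neighbours.
The distinct arrangements are (5 in all): Br trans, I trans, CO trans; Br trans, I cis, CO cis; Br cis, I trans, CO cis; Br cis, I cis, CO cis (chiral); Br cis, I cis, CO trans.
One of these lacks any improper symmetry element and so occurs as an enantiomeric pair, giving 5 + 1 = 6 stereoisomers in total.

1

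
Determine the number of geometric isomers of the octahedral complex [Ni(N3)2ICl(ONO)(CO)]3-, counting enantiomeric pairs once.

Placing the ligands in turn and identifying arrangements related by rotation or reflection leaves 9 distinct geometric isomers.

9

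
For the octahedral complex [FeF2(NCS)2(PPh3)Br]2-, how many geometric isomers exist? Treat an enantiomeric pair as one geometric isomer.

6

The six octahedral sites form three mutually perpendicular trans pairs.
Systematic placement gives 6 geometric isomers: F cis, NCS cis (3 arrangements, 2 chiral); F cis, NCS trans; F trans, NCS cis; F trans, NCS trans.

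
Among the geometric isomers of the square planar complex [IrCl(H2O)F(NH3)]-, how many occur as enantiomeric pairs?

0

A square has two trans pairs of vertices; adjacent vertices are cis.
Working through the distinct placements yields 3 geometric isomers: (Cl/H2O trans, F/NH3 trans); (Cl/NH3 trans, F/H2O trans); (Cl/F trans, H2O/NH3 trans).
Each arrangement has an internal mirror plane or centre of symmetry, so none is chiral.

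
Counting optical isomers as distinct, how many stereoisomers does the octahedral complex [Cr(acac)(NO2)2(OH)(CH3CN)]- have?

In an octahedral complex each vertex has one trans partner and four cis neighbours.
Each acac is bidentate and must span two cis positions.
Systematic placement gives 4 geometric isomers: NO2 cis (3 arrangements, 2 chiral); NO2 trans.
Of these, 2 lack any improper symmetry element and so occur as enantiomeric pairs, giving 4 + 2 = 6 stereoisomers in total.

6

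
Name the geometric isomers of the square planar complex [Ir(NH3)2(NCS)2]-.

cis and trans

In a square planar complex each vertex has one trans partner and two cis neighbours.
Working through the distinct placements yields 2 geometric isomers: NH3 cis; NH3 trans.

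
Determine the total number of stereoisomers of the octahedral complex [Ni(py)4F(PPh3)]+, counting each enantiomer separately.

2

There are 2 geometric isomers: F and PPh3 mutually trans; F and PPh3 mutually cis.
Each arrangement has an internal mirror plane or centre of symmetry, so none is chiral.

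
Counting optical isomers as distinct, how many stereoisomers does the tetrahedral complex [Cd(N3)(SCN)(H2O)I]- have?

Only one geometric arrangement is possible; it has no improper symmetry element, so it exists as a pair of enantiomers (2 stereoisomers).

2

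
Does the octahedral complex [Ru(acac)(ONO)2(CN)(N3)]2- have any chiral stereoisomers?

An octahedron has six vertices in three trans pairs; every non-trans pair is cis.
Each acac is bidentate and must span two cis positions.
There are 4 geometric isomers: ONO cis (3 arrangements, 2 chiral); ONO trans.
Of these, 2 lack any improper symmetry element and so occur as enantiomeric pairs, giving 4 + 2 = 6 stereoisomers in total.

yes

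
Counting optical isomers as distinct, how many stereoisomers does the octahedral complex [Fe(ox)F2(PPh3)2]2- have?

4

In an octahedral complex each vertex has one trans partner and four cis neighbours.
Each ox is bidentate and must span two cis positions.
Systematic placement gives 3 geometric isomers: F trans, PPh3 cis; F cis, PPh3 cis (chiral); F cis, PPh3 trans.
One of these lacks any improper symmetry element and so occurs as an enantiomeric pair, giving 3 + 1 = 4 stereoisomers in total.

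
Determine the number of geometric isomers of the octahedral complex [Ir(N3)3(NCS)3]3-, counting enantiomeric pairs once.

2

In an octahedral complex each vertex has one trans partner and four cis neighbours.
Systematic placement gives 2 geometric isomers: N3 mer; N3 fac.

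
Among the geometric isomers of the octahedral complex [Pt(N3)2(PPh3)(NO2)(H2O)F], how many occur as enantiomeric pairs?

The six octahedral sites form three mutually perpendicular trans pairs.
Exhaustive case analysis gives 9 geometric isomers.
Of these, 6 lack any improper symmetry element and so occur as enantiomeric pairs, giving 9 + 6 = 15 stereoisomers in total.

6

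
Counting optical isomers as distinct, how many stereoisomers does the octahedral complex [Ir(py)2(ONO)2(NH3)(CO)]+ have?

8

An octahedron has six vertices in three trans pairs; every non-trans pair is cis.
There are 6 geometric isomers: py trans, ONO trans; py cis, ONO cis (3 arrangements, 2 chiral); py trans, ONO cis; py cis, ONO trans.
Of these, 2 lack any improper symmetry element and so occur as enantiomeric pairs, giving 6 + 2 = 8 stereoisomers in total.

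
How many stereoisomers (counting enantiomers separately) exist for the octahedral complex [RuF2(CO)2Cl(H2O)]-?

8

An octahedron has six vertices in three trans pairs; every non-trans pair is cis.
Working through the distinct placements yields 6 geometric isomers: F cis, CO trans; F trans, CO trans; F cis, CO cis (3 arrangements, 2 chiral); F trans, CO cis.
Of these, 2 lack any improper symmetry element and so occur as enantiomeric pairs, giving 6 + 2 = 8 stereoisomers in total.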